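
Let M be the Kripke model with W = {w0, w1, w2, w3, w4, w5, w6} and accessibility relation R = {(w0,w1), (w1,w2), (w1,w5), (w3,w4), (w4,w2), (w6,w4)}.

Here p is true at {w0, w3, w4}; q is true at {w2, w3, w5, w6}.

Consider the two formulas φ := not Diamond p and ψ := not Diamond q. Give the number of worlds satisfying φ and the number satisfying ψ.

5 and 5

For not Diamond p:
w0: Diamond p is F. ✓
w1: Diamond p is F. ✓
w2: Diamond p is F. ✓
w3: Diamond p is T. ✗
w4: Diamond p is F. ✓
w5: Diamond p is F. ✓
w6: Diamond p is T. ✗
— 5 worlds.
For not Diamond q:
w0: Diamond q is F. ✓
w1: Diamond q is T. ✗
w2: Diamond q is F. ✓
w3: Diamond q is F. ✓
w4: Diamond q is T. ✗
w5: Diamond q is F. ✓
w6: Diamond q is F. ✓
— 5 worlds.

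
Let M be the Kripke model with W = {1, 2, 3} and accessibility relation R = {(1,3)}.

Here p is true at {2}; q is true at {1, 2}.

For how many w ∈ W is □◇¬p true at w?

2

1: successors {3}; ◇¬p there: 3:F. ✗
2: no successors, so □◇¬p holds vacuously. ✓
3: no successors, so □◇¬p holds vacuously. ✓
Satisfying worlds: {2, 3}.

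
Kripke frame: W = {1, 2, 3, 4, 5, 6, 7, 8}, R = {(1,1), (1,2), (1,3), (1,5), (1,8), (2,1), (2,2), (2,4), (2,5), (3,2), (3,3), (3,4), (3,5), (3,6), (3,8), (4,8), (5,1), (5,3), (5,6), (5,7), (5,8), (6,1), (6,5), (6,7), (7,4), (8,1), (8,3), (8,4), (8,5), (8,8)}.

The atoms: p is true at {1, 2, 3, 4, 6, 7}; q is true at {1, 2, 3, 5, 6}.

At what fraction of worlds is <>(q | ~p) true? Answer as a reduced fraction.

1: successors {1, 2, 3, 5, 8}; q | ~p there: 1:T, 2:T, 3:T, 5:T, 8:T. ✓
2: successors {1, 2, 4, 5}; q | ~p there: 1:T, 2:T, 4:F, 5:T. ✓
3: successors {2, 3, 4, 5, 6, 8}; q | ~p there: 2:T, 3:T, 4:F, 5:T, 6:T, 8:T. ✓
4: successors {8}; q | ~p there: 8:T. ✓
5: successors {1, 3, 6, 7, 8}; q | ~p there: 1:T, 3:T, 6:T, 7:F, 8:T. ✓
6: successors {1, 5, 7}; q | ~p there: 1:T, 5:T, 7:F. ✓
7: successors {4}; q | ~p there: 4:F. ✗
8: successors {1, 3, 4, 5, 8}; q | ~p there: 1:T, 3:T, 4:F, 5:T, 8:T. ✓
That's 7 of 8 worlds, so 7/8.

7/8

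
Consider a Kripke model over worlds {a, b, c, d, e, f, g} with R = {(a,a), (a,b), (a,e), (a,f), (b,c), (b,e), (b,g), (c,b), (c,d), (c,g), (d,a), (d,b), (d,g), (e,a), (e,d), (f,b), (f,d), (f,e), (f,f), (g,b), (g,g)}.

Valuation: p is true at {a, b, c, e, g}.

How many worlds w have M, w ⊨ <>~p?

4

a: successors {a, b, e, f}; ~p there: a:F, b:F, e:F, f:T. ✓
b: successors {c, e, g}; ~p there: c:F, e:F, g:F. ✗
c: successors {b, d, g}; ~p there: b:F, d:T, g:F. ✓
d: successors {a, b, g}; ~p there: a:F, b:F, g:F. ✗
e: successors {a, d}; ~p there: a:F, d:T. ✓
f: successors {b, d, e, f}; ~p there: b:F, d:T, e:F, f:T. ✓
g: successors {b, g}; ~p there: b:F, g:F. ✗
Satisfying worlds: {a, c, e, f}.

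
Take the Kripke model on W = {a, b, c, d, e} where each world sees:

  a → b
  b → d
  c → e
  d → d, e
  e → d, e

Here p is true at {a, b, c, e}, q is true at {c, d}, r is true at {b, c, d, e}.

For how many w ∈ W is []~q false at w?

3

a: successors {b}; ~q there: b:T. ✓
b: successors {d}; ~q there: d:F. ✗
c: successors {e}; ~q there: e:T. ✓
d: successors {d, e}; ~q there: d:F, e:T. ✗
e: successors {d, e}; ~q there: d:F, e:T. ✗
Satisfying worlds: {a, c}.
So []~q fails at the other 3 worlds.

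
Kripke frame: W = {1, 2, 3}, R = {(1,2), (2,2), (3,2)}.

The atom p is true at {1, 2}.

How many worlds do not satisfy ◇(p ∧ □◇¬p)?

1: successors {2}; p ∧ □◇¬p there: 2:F. ✗
2: successors {2}; p ∧ □◇¬p there: 2:F. ✗
3: successors {2}; p ∧ □◇¬p there: 2:F. ✗
Satisfying worlds: ∅.
So ◇(p ∧ □◇¬p) fails at the other 3 worlds.

3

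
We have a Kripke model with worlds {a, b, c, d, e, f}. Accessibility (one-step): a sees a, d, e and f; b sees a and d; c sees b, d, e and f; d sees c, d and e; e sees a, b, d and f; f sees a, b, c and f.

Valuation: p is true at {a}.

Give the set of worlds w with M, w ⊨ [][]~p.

∅

a: successors {a, d, e, f}; []~p there: a:F, d:T, e:F, f:F. ✗
b: successors {a, d}; []~p there: a:F, d:T. ✗
c: successors {b, d, e, f}; []~p there: b:F, d:T, e:F, f:F. ✗
d: successors {c, d, e}; []~p there: c:T, d:T, e:F. ✗
e: successors {a, b, d, f}; []~p there: a:F, b:F, d:T, f:F. ✗
f: successors {a, b, c, f}; []~p there: a:F, b:F, c:T, f:F. ✗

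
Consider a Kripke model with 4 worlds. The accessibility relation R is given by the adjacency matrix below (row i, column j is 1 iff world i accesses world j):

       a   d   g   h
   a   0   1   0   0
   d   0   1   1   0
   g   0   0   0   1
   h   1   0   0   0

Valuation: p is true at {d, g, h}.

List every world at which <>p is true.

{a, d, g}

a: successors {d}; p there: d:T. ✓
d: successors {d, g}; p there: d:T, g:T. ✓
g: successors {h}; p there: h:T. ✓
h: successors {a}; p there: a:F. ✗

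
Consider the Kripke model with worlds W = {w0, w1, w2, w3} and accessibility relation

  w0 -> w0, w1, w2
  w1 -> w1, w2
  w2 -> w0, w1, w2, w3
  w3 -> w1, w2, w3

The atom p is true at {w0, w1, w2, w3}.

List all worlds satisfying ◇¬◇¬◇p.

{w0, w1, w2, w3}

w0: successors {w0, w1, w2}; ¬◇¬◇p there: w0:T, w1:T, w2:T. ✓
w1: successors {w1, w2}; ¬◇¬◇p there: w1:T, w2:T. ✓
w2: successors {w0, w1, w2, w3}; ¬◇¬◇p there: w0:T, w1:T, w2:T, w3:T. ✓
w3: successors {w1, w2, w3}; ¬◇¬◇p there: w1:T, w2:T, w3:T. ✓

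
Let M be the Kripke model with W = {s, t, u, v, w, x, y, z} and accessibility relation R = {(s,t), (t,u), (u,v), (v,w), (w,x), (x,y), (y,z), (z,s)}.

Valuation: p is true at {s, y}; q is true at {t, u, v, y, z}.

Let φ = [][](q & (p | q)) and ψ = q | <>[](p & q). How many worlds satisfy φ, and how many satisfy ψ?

5 and 6

For [][](q & (p | q)):
s: successors {t}; [](q & (p | q)) there: t:T. ✓
t: successors {u}; [](q & (p | q)) there: u:T. ✓
u: successors {v}; [](q & (p | q)) there: v:F. ✗
v: successors {w}; [](q & (p | q)) there: w:F. ✗
w: successors {x}; [](q & (p | q)) there: x:T. ✓
x: successors {y}; [](q & (p | q)) there: y:T. ✓
y: successors {z}; [](q & (p | q)) there: z:F. ✗
z: successors {s}; [](q & (p | q)) there: s:T. ✓
— 5 worlds.
For q | <>[](p & q):
s: q is F, <>[](p & q) is F. ✗
t: q is T, <>[](p & q) is F. ✓
u: q is T, <>[](p & q) is F. ✓
v: q is T, <>[](p & q) is F. ✓
w: q is F, <>[](p & q) is T. ✓
x: q is F, <>[](p & q) is F. ✗
y: q is T, <>[](p & q) is F. ✓
z: q is T, <>[](p & q) is F. ✓
— 6 worlds.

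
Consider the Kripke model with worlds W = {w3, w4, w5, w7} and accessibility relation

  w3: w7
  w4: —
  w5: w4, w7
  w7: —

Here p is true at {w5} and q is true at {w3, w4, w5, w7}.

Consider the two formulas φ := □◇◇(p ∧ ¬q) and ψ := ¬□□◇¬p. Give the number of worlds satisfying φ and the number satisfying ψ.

2 and 0

For □◇◇(p ∧ ¬q):
w3: successors {w7}; ◇◇(p ∧ ¬q) there: w7:F. ✗
w4: no successors, so □◇◇(p ∧ ¬q) holds vacuously. ✓
w5: successors {w4, w7}; ◇◇(p ∧ ¬q) there: w4:F, w7:F. ✗
w7: no successors, so □◇◇(p ∧ ¬q) holds vacuously. ✓
— 2 worlds.
For ¬□□◇¬p:
w3: □□◇¬p is T. ✗
w4: □□◇¬p is T. ✗
w5: □□◇¬p is T. ✗
w7: □□◇¬p is T. ✗
— 0 worlds.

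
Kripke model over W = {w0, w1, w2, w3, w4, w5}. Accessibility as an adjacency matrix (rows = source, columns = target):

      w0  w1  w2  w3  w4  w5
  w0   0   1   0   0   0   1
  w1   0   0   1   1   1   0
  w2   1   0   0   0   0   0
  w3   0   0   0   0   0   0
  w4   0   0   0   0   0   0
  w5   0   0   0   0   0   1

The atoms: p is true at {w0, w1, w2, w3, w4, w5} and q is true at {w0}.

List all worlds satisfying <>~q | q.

{w0, w1, w5}

w0: <>~q is T, q is T. ✓
w1: <>~q is T, q is F. ✓
w2: <>~q is F, q is F. ✗
w3: <>~q is F, q is F. ✗
w4: <>~q is F, q is F. ✗
w5: <>~q is T, q is F. ✓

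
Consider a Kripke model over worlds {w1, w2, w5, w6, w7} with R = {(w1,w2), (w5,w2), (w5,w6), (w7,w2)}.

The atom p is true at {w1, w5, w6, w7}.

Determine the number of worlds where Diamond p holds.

1

w1: successors {w2}; p there: w2:F. ✗
w2: no successors, so Diamond p fails. ✗
w5: successors {w2, w6}; p there: w2:F, w6:T. ✓
w6: no successors, so Diamond p fails. ✗
w7: successors {w2}; p there: w2:F. ✗
Satisfying worlds: {w5}.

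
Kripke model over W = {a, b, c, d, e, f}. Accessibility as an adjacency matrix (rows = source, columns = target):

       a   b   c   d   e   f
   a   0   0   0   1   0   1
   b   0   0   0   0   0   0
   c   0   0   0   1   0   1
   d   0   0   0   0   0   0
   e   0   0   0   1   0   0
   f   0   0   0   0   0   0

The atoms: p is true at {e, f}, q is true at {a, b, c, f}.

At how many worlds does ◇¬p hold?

a: successors {d, f}; ¬p there: d:T, f:F. ✓
b: no successors, so ◇¬p fails. ✗
c: successors {d, f}; ¬p there: d:T, f:F. ✓
d: no successors, so ◇¬p fails. ✗
e: successors {d}; ¬p there: d:T. ✓
f: no successors, so ◇¬p fails. ✗
Satisfying worlds: {a, c, e}.

3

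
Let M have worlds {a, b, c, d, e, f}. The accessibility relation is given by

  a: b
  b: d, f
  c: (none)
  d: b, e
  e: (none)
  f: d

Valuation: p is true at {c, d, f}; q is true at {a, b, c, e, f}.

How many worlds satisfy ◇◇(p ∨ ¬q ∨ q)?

a: successors {b}; ◇(p ∨ ¬q ∨ q) there: b:T. ✓
b: successors {d, f}; ◇(p ∨ ¬q ∨ q) there: d:T, f:T. ✓
c: no successors, so ◇◇(p ∨ ¬q ∨ q) fails. ✗
d: successors {b, e}; ◇(p ∨ ¬q ∨ q) there: b:T, e:F. ✓
e: no successors, so ◇◇(p ∨ ¬q ∨ q) fails. ✗
f: successors {d}; ◇(p ∨ ¬q ∨ q) there: d:T. ✓
Satisfying worlds: {a, b, d, f}.

4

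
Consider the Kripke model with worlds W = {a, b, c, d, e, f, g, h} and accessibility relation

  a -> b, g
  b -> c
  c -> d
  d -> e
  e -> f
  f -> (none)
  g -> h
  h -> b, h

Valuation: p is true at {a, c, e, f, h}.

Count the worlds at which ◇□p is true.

5

a: successors {b, g}; □p there: b:T, g:T. ✓
b: successors {c}; □p there: c:F. ✗
c: successors {d}; □p there: d:T. ✓
d: successors {e}; □p there: e:T. ✓
e: successors {f}; □p there: f:T. ✓
f: no successors, so ◇□p fails. ✗
g: successors {h}; □p there: h:F. ✗
h: successors {b, h}; □p there: b:T, h:F. ✓
Satisfying worlds: {a, c, d, e, h}.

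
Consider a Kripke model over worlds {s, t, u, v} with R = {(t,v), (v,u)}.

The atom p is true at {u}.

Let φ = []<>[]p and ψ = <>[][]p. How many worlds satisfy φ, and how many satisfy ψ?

For []<>[]p:
s: no successors, so []<>[]p holds vacuously. ✓
t: successors {v}; <>[]p there: v:T. ✓
u: no successors, so []<>[]p holds vacuously. ✓
v: successors {u}; <>[]p there: u:F. ✗
— 3 worlds.
For <>[][]p:
s: no successors, so <>[][]p fails. ✗
t: successors {v}; [][]p there: v:T. ✓
u: no successors, so <>[][]p fails. ✗
v: successors {u}; [][]p there: u:T. ✓
— 2 worlds.

3 and 2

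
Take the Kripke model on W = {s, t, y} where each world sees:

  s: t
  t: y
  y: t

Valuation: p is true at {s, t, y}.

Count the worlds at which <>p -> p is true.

s: <>p is T, p is T. ✓
t: <>p is T, p is T. ✓
y: <>p is T, p is T. ✓
Satisfying worlds: {s, t, y}.

3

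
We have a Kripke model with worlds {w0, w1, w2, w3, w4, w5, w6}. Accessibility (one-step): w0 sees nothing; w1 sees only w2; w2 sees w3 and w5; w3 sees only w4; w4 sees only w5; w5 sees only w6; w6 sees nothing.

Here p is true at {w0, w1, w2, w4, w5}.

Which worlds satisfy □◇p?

w0: no successors, so □◇p holds vacuously. ✓
w1: successors {w2}; ◇p there: w2:T. ✓
w2: successors {w3, w5}; ◇p there: w3:T, w5:F. ✗
w3: successors {w4}; ◇p there: w4:T. ✓
w4: successors {w5}; ◇p there: w5:F. ✗
w5: successors {w6}; ◇p there: w6:F. ✗
w6: no successors, so □◇p holds vacuously. ✓

{w0, w1, w3, w6}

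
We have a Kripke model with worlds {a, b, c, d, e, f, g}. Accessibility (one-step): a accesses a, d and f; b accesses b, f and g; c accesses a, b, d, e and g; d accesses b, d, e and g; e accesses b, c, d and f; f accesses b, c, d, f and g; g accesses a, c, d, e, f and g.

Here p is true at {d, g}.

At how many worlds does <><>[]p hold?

a: successors {a, d, f}; <>[]p there: a:F, d:F, f:F. ✗
b: successors {b, f, g}; <>[]p there: b:F, f:F, g:F. ✗
c: successors {a, b, d, e, g}; <>[]p there: a:F, b:F, d:F, e:F, g:F. ✗
d: successors {b, d, e, g}; <>[]p there: b:F, d:F, e:F, g:F. ✗
e: successors {b, c, d, f}; <>[]p there: b:F, c:F, d:F, f:F. ✗
f: successors {b, c, d, f, g}; <>[]p there: b:F, c:F, d:F, f:F, g:F. ✗
g: successors {a, c, d, e, f, g}; <>[]p there: a:F, c:F, d:F, e:F, f:F, g:F. ✗
Satisfying worlds: ∅.

0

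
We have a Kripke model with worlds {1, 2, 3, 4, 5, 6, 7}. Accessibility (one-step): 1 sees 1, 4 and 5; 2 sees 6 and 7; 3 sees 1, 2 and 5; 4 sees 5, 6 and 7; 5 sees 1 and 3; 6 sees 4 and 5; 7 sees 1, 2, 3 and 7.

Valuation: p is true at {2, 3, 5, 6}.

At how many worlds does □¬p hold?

0

1: successors {1, 4, 5}; ¬p there: 1:T, 4:T, 5:F. ✗
2: successors {6, 7}; ¬p there: 6:F, 7:T. ✗
3: successors {1, 2, 5}; ¬p there: 1:T, 2:F, 5:F. ✗
4: successors {5, 6, 7}; ¬p there: 5:F, 6:F, 7:T. ✗
5: successors {1, 3}; ¬p there: 1:T, 3:F. ✗
6: successors {4, 5}; ¬p there: 4:T, 5:F. ✗
7: successors {1, 2, 3, 7}; ¬p there: 1:T, 2:F, 3:F, 7:T. ✗
Satisfying worlds: ∅.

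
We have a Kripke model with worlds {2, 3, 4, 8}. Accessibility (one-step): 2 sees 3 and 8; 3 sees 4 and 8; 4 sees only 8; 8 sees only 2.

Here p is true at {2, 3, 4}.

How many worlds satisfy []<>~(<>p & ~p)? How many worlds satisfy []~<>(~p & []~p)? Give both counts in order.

3 and 4

For []<>~(<>p & ~p):
2: successors {3, 8}; <>~(<>p & ~p) there: 3:T, 8:T. ✓
3: successors {4, 8}; <>~(<>p & ~p) there: 4:F, 8:T. ✗
4: successors {8}; <>~(<>p & ~p) there: 8:T. ✓
8: successors {2}; <>~(<>p & ~p) there: 2:T. ✓
— 3 worlds.
For []~<>(~p & []~p):
2: successors {3, 8}; ~<>(~p & []~p) there: 3:T, 8:T. ✓
3: successors {4, 8}; ~<>(~p & []~p) there: 4:T, 8:T. ✓
4: successors {8}; ~<>(~p & []~p) there: 8:T. ✓
8: successors {2}; ~<>(~p & []~p) there: 2:T. ✓
— 4 worlds.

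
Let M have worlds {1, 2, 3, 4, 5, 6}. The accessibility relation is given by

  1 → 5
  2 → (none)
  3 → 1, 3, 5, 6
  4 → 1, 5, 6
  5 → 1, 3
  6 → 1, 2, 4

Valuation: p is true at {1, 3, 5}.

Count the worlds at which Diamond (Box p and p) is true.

1: successors {5}; Box p and p there: 5:T. ✓
2: no successors, so Diamond (Box p and p) fails. ✗
3: successors {1, 3, 5, 6}; Box p and p there: 1:T, 3:F, 5:T, 6:F. ✓
4: successors {1, 5, 6}; Box p and p there: 1:T, 5:T, 6:F. ✓
5: successors {1, 3}; Box p and p there: 1:T, 3:F. ✓
6: successors {1, 2, 4}; Box p and p there: 1:T, 2:F, 4:F. ✓
Satisfying worlds: {1, 3, 4, 5, 6}.

5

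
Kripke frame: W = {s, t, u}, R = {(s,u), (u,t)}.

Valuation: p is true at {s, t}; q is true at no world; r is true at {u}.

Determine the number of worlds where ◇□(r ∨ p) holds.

s: successors {u}; □(r ∨ p) there: u:T. ✓
t: no successors, so ◇□(r ∨ p) fails. ✗
u: successors {t}; □(r ∨ p) there: t:T. ✓
Satisfying worlds: {s, u}.

2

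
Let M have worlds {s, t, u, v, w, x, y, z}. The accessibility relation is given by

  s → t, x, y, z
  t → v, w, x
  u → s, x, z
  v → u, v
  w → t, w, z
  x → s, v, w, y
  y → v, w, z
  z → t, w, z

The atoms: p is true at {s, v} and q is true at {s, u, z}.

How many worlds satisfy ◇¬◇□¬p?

4

s: successors {t, x, y, z}; ¬◇□¬p there: t:F, x:F, y:F, z:F. ✗
t: successors {v, w, x}; ¬◇□¬p there: v:T, w:F, x:F. ✓
u: successors {s, x, z}; ¬◇□¬p there: s:F, x:F, z:F. ✗
v: successors {u, v}; ¬◇□¬p there: u:F, v:T. ✓
w: successors {t, w, z}; ¬◇□¬p there: t:F, w:F, z:F. ✗
x: successors {s, v, w, y}; ¬◇□¬p there: s:F, v:T, w:F, y:F. ✓
y: successors {v, w, z}; ¬◇□¬p there: v:T, w:F, z:F. ✓
z: successors {t, w, z}; ¬◇□¬p there: t:F, w:F, z:F. ✗
Satisfying worlds: {t, v, x, y}.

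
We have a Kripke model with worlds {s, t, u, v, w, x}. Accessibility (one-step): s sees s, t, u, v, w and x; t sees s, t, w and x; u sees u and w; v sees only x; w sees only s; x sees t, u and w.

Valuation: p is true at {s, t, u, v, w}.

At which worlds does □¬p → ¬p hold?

{s, t, u, w, x}

s: □¬p is F, ¬p is F. ✓
t: □¬p is F, ¬p is F. ✓
u: □¬p is F, ¬p is F. ✓
v: □¬p is T, ¬p is F. ✗
w: □¬p is F, ¬p is F. ✓
x: □¬p is F, ¬p is T. ✓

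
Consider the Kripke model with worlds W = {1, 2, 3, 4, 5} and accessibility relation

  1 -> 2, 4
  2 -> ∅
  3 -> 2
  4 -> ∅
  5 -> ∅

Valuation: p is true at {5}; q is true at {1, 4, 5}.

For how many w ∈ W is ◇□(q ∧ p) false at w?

3

1: successors {2, 4}; □(q ∧ p) there: 2:T, 4:T. ✓
2: no successors, so ◇□(q ∧ p) fails. ✗
3: successors {2}; □(q ∧ p) there: 2:T. ✓
4: no successors, so ◇□(q ∧ p) fails. ✗
5: no successors, so ◇□(q ∧ p) fails. ✗
Satisfying worlds: {1, 3}.
So ◇□(q ∧ p) fails at the other 3 worlds.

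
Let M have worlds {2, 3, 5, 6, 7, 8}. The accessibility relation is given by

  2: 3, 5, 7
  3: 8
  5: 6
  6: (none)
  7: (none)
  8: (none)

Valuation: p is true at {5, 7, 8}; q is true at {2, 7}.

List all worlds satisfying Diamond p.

{2, 3}

2: successors {3, 5, 7}; p there: 3:F, 5:T, 7:T. ✓
3: successors {8}; p there: 8:T. ✓
5: successors {6}; p there: 6:F. ✗
6: no successors, so Diamond p fails. ✗
7: no successors, so Diamond p fails. ✗
8: no successors, so Diamond p fails. ✗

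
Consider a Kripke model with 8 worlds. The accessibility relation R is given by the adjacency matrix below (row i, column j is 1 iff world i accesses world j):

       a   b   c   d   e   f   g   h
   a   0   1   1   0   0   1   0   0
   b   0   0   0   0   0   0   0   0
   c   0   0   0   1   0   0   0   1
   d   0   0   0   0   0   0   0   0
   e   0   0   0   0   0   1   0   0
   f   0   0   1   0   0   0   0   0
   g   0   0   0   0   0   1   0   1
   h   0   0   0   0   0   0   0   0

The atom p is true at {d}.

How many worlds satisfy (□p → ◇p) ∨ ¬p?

7

a: □p → ◇p is T, ¬p is T. ✓
b: □p → ◇p is F, ¬p is T. ✓
c: □p → ◇p is T, ¬p is T. ✓
d: □p → ◇p is F, ¬p is F. ✗
e: □p → ◇p is T, ¬p is T. ✓
f: □p → ◇p is T, ¬p is T. ✓
g: □p → ◇p is T, ¬p is T. ✓
h: □p → ◇p is F, ¬p is T. ✓
Satisfying worlds: {a, b, c, e, f, g, h}.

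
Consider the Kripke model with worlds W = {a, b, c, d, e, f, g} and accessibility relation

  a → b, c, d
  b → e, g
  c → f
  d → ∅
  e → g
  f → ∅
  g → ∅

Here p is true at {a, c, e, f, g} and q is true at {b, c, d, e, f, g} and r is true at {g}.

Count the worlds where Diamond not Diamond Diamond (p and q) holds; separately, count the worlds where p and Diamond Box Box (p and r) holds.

4 and 3

For Diamond not Diamond Diamond (p and q):
a: successors {b, c, d}; not Diamond Diamond (p and q) there: b:F, c:T, d:T. ✓
b: successors {e, g}; not Diamond Diamond (p and q) there: e:T, g:T. ✓
c: successors {f}; not Diamond Diamond (p and q) there: f:T. ✓
d: no successors, so Diamond not Diamond Diamond (p and q) fails. ✗
e: successors {g}; not Diamond Diamond (p and q) there: g:T. ✓
f: no successors, so Diamond not Diamond Diamond (p and q) fails. ✗
g: no successors, so Diamond not Diamond Diamond (p and q) fails. ✗
— 4 worlds.
For p and Diamond Box Box (p and r):
a: p is T, Diamond Box Box (p and r) is T. ✓
b: p is F, Diamond Box Box (p and r) is T. ✗
c: p is T, Diamond Box Box (p and r) is T. ✓
d: p is F, Diamond Box Box (p and r) is F. ✗
e: p is T, Diamond Box Box (p and r) is T. ✓
f: p is T, Diamond Box Box (p and r) is F. ✗
g: p is T, Diamond Box Box (p and r) is F. ✗
— 3 worlds.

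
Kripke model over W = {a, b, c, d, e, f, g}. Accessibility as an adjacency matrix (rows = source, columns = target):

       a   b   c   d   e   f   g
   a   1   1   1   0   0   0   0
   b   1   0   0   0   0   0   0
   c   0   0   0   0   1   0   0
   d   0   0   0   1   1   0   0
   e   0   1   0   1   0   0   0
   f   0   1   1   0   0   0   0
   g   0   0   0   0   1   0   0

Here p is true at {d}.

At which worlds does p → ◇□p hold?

a: p is F, ◇□p is F. ✓
b: p is F, ◇□p is F. ✓
c: p is F, ◇□p is F. ✓
d: p is T, ◇□p is F. ✗
e: p is F, ◇□p is F. ✓
f: p is F, ◇□p is F. ✓
g: p is F, ◇□p is F. ✓

{a, b, c, e, f, g}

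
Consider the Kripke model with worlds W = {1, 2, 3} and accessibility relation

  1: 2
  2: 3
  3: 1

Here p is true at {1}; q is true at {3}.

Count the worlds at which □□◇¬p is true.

2

1: successors {2}; □◇¬p there: 2:F. ✗
2: successors {3}; □◇¬p there: 3:T. ✓
3: successors {1}; □◇¬p there: 1:T. ✓
Satisfying worlds: {2, 3}.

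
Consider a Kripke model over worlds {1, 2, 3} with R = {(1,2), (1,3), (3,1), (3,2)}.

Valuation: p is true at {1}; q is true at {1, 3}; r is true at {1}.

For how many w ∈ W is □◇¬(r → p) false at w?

1: successors {2, 3}; ◇¬(r → p) there: 2:F, 3:F. ✗
2: no successors, so □◇¬(r → p) holds vacuously. ✓
3: successors {1, 2}; ◇¬(r → p) there: 1:F, 2:F. ✗
Satisfying worlds: {2}.
So □◇¬(r → p) fails at the other 2 worlds.

2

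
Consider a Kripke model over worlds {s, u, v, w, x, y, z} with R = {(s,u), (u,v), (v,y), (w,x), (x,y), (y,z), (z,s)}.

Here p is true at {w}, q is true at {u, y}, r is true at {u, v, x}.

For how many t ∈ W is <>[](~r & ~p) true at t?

s: successors {u}; [](~r & ~p) there: u:F. ✗
u: successors {v}; [](~r & ~p) there: v:T. ✓
v: successors {y}; [](~r & ~p) there: y:T. ✓
w: successors {x}; [](~r & ~p) there: x:T. ✓
x: successors {y}; [](~r & ~p) there: y:T. ✓
y: successors {z}; [](~r & ~p) there: z:T. ✓
z: successors {s}; [](~r & ~p) there: s:F. ✗
Satisfying worlds: {u, v, w, x, y}.

5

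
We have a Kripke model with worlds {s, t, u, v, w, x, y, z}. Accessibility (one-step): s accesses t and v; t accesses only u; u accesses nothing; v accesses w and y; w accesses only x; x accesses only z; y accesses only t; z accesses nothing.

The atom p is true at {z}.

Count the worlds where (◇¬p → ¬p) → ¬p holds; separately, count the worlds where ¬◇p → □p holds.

7 and 3

For (◇¬p → ¬p) → ¬p:
s: ◇¬p → ¬p is T, ¬p is T. ✓
t: ◇¬p → ¬p is T, ¬p is T. ✓
u: ◇¬p → ¬p is T, ¬p is T. ✓
v: ◇¬p → ¬p is T, ¬p is T. ✓
w: ◇¬p → ¬p is T, ¬p is T. ✓
x: ◇¬p → ¬p is T, ¬p is T. ✓
y: ◇¬p → ¬p is T, ¬p is T. ✓
z: ◇¬p → ¬p is T, ¬p is F. ✗
— 7 worlds.
For ¬◇p → □p:
s: ¬◇p is T, □p is F. ✗
t: ¬◇p is T, □p is F. ✗
u: ¬◇p is T, □p is T. ✓
v: ¬◇p is T, □p is F. ✗
w: ¬◇p is T, □p is F. ✗
x: ¬◇p is F, □p is T. ✓
y: ¬◇p is T, □p is F. ✗
z: ¬◇p is T, □p is T. ✓
— 3 worlds.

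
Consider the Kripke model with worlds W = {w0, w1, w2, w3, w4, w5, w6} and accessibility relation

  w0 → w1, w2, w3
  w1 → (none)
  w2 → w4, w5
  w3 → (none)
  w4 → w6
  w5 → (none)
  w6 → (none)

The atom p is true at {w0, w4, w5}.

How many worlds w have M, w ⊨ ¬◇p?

6

w0: ◇p is F. ✓
w1: ◇p is F. ✓
w2: ◇p is T. ✗
w3: ◇p is F. ✓
w4: ◇p is F. ✓
w5: ◇p is F. ✓
w6: ◇p is F. ✓
Satisfying worlds: {w0, w1, w3, w4, w5, w6}.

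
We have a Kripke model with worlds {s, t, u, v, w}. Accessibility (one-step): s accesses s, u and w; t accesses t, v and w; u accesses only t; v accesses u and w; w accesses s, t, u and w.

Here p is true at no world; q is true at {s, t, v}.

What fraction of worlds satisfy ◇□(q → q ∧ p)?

1/5

s: successors {s, u, w}; □(q → q ∧ p) there: s:F, u:F, w:F. ✗
t: successors {t, v, w}; □(q → q ∧ p) there: t:F, v:T, w:F. ✓
u: successors {t}; □(q → q ∧ p) there: t:F. ✗
v: successors {u, w}; □(q → q ∧ p) there: u:F, w:F. ✗
w: successors {s, t, u, w}; □(q → q ∧ p) there: s:F, t:F, u:F, w:F. ✗
That's 1 of 5 worlds, so 1/5.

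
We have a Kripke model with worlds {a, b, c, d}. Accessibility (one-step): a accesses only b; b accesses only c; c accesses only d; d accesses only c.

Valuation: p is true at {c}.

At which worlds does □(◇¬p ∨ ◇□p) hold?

{b, d}

a: successors {b}; ◇¬p ∨ ◇□p there: b:F. ✗
b: successors {c}; ◇¬p ∨ ◇□p there: c:T. ✓
c: successors {d}; ◇¬p ∨ ◇□p there: d:F. ✗
d: successors {c}; ◇¬p ∨ ◇□p there: c:T. ✓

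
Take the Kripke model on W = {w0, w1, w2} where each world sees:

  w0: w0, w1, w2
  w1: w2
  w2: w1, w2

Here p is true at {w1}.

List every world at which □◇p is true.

w0: successors {w0, w1, w2}; ◇p there: w0:T, w1:F, w2:T. ✗
w1: successors {w2}; ◇p there: w2:T. ✓
w2: successors {w1, w2}; ◇p there: w1:F, w2:T. ✗

{w1}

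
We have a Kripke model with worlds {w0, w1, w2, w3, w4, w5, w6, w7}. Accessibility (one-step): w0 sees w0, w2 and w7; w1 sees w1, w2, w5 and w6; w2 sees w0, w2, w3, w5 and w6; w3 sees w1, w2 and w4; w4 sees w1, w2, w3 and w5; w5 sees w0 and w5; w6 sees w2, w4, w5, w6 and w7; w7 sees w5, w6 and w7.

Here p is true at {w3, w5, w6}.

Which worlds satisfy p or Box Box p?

{w3, w5, w6}

w0: p is F, Box Box p is F. ✗
w1: p is F, Box Box p is F. ✗
w2: p is F, Box Box p is F. ✗
w3: p is T, Box Box p is F. ✓
w4: p is F, Box Box p is F. ✗
w5: p is T, Box Box p is F. ✓
w6: p is T, Box Box p is F. ✓
w7: p is F, Box Box p is F. ✗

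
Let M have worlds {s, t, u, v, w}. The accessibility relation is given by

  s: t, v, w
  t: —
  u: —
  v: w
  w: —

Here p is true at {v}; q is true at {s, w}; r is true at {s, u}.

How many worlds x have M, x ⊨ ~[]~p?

1

s: []~p is F. ✓
t: []~p is T. ✗
u: []~p is T. ✗
v: []~p is T. ✗
w: []~p is T. ✗
Satisfying worlds: {s}.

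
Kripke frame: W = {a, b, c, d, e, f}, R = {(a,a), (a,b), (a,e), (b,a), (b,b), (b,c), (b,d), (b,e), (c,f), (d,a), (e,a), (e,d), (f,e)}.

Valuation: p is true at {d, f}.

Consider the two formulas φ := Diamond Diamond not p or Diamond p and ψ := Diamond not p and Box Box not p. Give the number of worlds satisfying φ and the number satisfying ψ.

6 and 2

For Diamond Diamond not p or Diamond p:
a: Diamond Diamond not p is T, Diamond p is F. ✓
b: Diamond Diamond not p is T, Diamond p is T. ✓
c: Diamond Diamond not p is T, Diamond p is T. ✓
d: Diamond Diamond not p is T, Diamond p is F. ✓
e: Diamond Diamond not p is T, Diamond p is T. ✓
f: Diamond Diamond not p is T, Diamond p is F. ✓
— 6 worlds.
For Diamond not p and Box Box not p:
a: Diamond not p is T, Box Box not p is F. ✗
b: Diamond not p is T, Box Box not p is F. ✗
c: Diamond not p is F, Box Box not p is T. ✗
d: Diamond not p is T, Box Box not p is T. ✓
e: Diamond not p is T, Box Box not p is T. ✓
f: Diamond not p is T, Box Box not p is F. ✗
— 2 worlds.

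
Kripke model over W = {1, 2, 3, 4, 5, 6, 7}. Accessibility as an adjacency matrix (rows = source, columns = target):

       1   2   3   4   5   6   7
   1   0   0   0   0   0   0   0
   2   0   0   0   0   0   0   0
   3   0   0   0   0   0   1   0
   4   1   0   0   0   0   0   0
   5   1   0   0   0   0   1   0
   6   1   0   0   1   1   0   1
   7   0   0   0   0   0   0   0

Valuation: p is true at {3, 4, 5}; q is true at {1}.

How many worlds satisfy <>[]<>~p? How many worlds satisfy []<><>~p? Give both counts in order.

3 and 4

For <>[]<>~p:
1: no successors, so <>[]<>~p fails. ✗
2: no successors, so <>[]<>~p fails. ✗
3: successors {6}; []<>~p there: 6:F. ✗
4: successors {1}; []<>~p there: 1:T. ✓
5: successors {1, 6}; []<>~p there: 1:T, 6:F. ✓
6: successors {1, 4, 5, 7}; []<>~p there: 1:T, 4:F, 5:F, 7:T. ✓
7: no successors, so <>[]<>~p fails. ✗
— 3 worlds.
For []<><>~p:
1: no successors, so []<><>~p holds vacuously. ✓
2: no successors, so []<><>~p holds vacuously. ✓
3: successors {6}; <><>~p there: 6:T. ✓
4: successors {1}; <><>~p there: 1:F. ✗
5: successors {1, 6}; <><>~p there: 1:F, 6:T. ✗
6: successors {1, 4, 5, 7}; <><>~p there: 1:F, 4:F, 5:T, 7:F. ✗
7: no successors, so []<><>~p holds vacuously. ✓
— 4 worlds.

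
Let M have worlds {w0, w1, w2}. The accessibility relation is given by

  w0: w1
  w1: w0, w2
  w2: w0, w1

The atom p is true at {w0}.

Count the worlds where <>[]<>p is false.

1

w0: successors {w1}; []<>p there: w1:F. ✗
w1: successors {w0, w2}; []<>p there: w0:T, w2:F. ✓
w2: successors {w0, w1}; []<>p there: w0:T, w1:F. ✓
Satisfying worlds: {w1, w2}.
So <>[]<>p fails at the other 1 world.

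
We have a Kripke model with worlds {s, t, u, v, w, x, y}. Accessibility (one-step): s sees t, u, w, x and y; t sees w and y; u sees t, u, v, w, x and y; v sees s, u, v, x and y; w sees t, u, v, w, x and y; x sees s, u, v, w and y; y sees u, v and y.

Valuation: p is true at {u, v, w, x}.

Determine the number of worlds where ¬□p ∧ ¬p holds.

3

s: ¬□p is T, ¬p is T. ✓
t: ¬□p is T, ¬p is T. ✓
u: ¬□p is T, ¬p is F. ✗
v: ¬□p is T, ¬p is F. ✗
w: ¬□p is T, ¬p is F. ✗
x: ¬□p is T, ¬p is F. ✗
y: ¬□p is T, ¬p is T. ✓
Satisfying worlds: {s, t, y}.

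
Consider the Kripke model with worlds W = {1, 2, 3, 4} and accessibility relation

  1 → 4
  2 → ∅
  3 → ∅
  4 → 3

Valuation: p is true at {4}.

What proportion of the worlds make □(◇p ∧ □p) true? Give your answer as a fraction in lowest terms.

1/2

1: successors {4}; ◇p ∧ □p there: 4:F. ✗
2: no successors, so □(◇p ∧ □p) holds vacuously. ✓
3: no successors, so □(◇p ∧ □p) holds vacuously. ✓
4: successors {3}; ◇p ∧ □p there: 3:F. ✗
That's 2 of 4 worlds, so 2/4 = 1/2.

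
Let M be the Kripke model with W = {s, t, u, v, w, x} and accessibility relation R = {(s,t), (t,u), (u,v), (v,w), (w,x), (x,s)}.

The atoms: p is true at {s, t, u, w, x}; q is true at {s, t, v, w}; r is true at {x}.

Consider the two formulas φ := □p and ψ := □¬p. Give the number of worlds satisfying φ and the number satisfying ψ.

5 and 1

For □p:
s: successors {t}; p there: t:T. ✓
t: successors {u}; p there: u:T. ✓
u: successors {v}; p there: v:F. ✗
v: successors {w}; p there: w:T. ✓
w: successors {x}; p there: x:T. ✓
x: successors {s}; p there: s:T. ✓
— 5 worlds.
For □¬p:
s: successors {t}; ¬p there: t:F. ✗
t: successors {u}; ¬p there: u:F. ✗
u: successors {v}; ¬p there: v:T. ✓
v: successors {w}; ¬p there: w:F. ✗
w: successors {x}; ¬p there: x:F. ✗
x: successors {s}; ¬p there: s:F. ✗
— 1 world.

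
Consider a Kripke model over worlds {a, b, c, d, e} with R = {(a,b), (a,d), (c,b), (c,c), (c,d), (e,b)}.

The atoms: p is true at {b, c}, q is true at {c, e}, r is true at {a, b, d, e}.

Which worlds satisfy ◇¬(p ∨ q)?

{a, c}

a: successors {b, d}; ¬(p ∨ q) there: b:F, d:T. ✓
b: no successors, so ◇¬(p ∨ q) fails. ✗
c: successors {b, c, d}; ¬(p ∨ q) there: b:F, c:F, d:T. ✓
d: no successors, so ◇¬(p ∨ q) fails. ✗
e: successors {b}; ¬(p ∨ q) there: b:F. ✗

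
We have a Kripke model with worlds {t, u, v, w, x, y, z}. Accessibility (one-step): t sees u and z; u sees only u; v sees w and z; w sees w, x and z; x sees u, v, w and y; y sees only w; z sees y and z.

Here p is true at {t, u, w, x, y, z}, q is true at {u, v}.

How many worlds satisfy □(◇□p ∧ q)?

1

t: successors {u, z}; ◇□p ∧ q there: u:T, z:F. ✗
u: successors {u}; ◇□p ∧ q there: u:T. ✓
v: successors {w, z}; ◇□p ∧ q there: w:F, z:F. ✗
w: successors {w, x, z}; ◇□p ∧ q there: w:F, x:F, z:F. ✗
x: successors {u, v, w, y}; ◇□p ∧ q there: u:T, v:T, w:F, y:F. ✗
y: successors {w}; ◇□p ∧ q there: w:F. ✗
z: successors {y, z}; ◇□p ∧ q there: y:F, z:F. ✗
Satisfying worlds: {u}.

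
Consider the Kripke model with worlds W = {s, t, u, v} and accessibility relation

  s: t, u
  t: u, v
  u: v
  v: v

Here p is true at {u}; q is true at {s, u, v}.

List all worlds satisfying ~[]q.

s: []q is F. ✓
t: []q is T. ✗
u: []q is T. ✗
v: []q is T. ✗

{s}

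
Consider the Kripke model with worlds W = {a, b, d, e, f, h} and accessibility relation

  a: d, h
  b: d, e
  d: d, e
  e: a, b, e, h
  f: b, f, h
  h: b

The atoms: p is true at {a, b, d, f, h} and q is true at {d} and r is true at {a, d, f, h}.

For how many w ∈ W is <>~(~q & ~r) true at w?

a: successors {d, h}; ~(~q & ~r) there: d:T, h:T. ✓
b: successors {d, e}; ~(~q & ~r) there: d:T, e:F. ✓
d: successors {d, e}; ~(~q & ~r) there: d:T, e:F. ✓
e: successors {a, b, e, h}; ~(~q & ~r) there: a:T, b:F, e:F, h:T. ✓
f: successors {b, f, h}; ~(~q & ~r) there: b:F, f:T, h:T. ✓
h: successors {b}; ~(~q & ~r) there: b:F. ✗
Satisfying worlds: {a, b, d, e, f}.

5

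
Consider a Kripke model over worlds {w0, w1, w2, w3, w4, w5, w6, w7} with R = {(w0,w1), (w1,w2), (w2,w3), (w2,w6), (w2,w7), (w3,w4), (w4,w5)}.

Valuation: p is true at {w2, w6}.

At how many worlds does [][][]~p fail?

w0: successors {w1}; [][]~p there: w1:F. ✗
w1: successors {w2}; [][]~p there: w2:T. ✓
w2: successors {w3, w6, w7}; [][]~p there: w3:T, w6:T, w7:T. ✓
w3: successors {w4}; [][]~p there: w4:T. ✓
w4: successors {w5}; [][]~p there: w5:T. ✓
w5: no successors, so [][][]~p holds vacuously. ✓
w6: no successors, so [][][]~p holds vacuously. ✓
w7: no successors, so [][][]~p holds vacuously. ✓
Satisfying worlds: {w1, w2, w3, w4, w5, w6, w7}.
So [][][]~p fails at the other 1 world.

1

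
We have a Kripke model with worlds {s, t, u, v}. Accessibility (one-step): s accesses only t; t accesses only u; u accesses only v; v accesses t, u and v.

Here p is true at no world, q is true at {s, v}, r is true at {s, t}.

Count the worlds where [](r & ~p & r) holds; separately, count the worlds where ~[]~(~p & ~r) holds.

1 and 3

For [](r & ~p & r):
s: successors {t}; r & ~p & r there: t:T. ✓
t: successors {u}; r & ~p & r there: u:F. ✗
u: successors {v}; r & ~p & r there: v:F. ✗
v: successors {t, u, v}; r & ~p & r there: t:T, u:F, v:F. ✗
— 1 world.
For ~[]~(~p & ~r):
s: []~(~p & ~r) is T. ✗
t: []~(~p & ~r) is F. ✓
u: []~(~p & ~r) is F. ✓
v: []~(~p & ~r) is F. ✓
— 3 worlds.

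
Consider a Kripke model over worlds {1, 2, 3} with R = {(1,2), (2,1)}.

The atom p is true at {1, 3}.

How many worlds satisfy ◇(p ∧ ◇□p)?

1

1: successors {2}; p ∧ ◇□p there: 2:F. ✗
2: successors {1}; p ∧ ◇□p there: 1:T. ✓
3: no successors, so ◇(p ∧ ◇□p) fails. ✗
Satisfying worlds: {2}.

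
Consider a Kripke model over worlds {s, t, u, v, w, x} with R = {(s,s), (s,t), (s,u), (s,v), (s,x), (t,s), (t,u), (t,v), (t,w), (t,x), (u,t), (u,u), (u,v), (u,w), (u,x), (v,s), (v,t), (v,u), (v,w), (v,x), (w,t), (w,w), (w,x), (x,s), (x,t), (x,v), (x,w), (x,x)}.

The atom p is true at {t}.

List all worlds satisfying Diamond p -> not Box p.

s: Diamond p is T, not Box p is T. ✓
t: Diamond p is F, not Box p is T. ✓
u: Diamond p is T, not Box p is T. ✓
v: Diamond p is T, not Box p is T. ✓
w: Diamond p is T, not Box p is T. ✓
x: Diamond p is T, not Box p is T. ✓

{s, t, u, v, w, x}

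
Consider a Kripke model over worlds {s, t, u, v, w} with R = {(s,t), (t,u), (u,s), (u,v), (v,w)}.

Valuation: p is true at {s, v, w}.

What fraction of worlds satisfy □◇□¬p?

s: successors {t}; ◇□¬p there: t:F. ✗
t: successors {u}; ◇□¬p there: u:T. ✓
u: successors {s, v}; ◇□¬p there: s:T, v:T. ✓
v: successors {w}; ◇□¬p there: w:F. ✗
w: no successors, so □◇□¬p holds vacuously. ✓
That's 3 of 5 worlds, so 3/5.

3/5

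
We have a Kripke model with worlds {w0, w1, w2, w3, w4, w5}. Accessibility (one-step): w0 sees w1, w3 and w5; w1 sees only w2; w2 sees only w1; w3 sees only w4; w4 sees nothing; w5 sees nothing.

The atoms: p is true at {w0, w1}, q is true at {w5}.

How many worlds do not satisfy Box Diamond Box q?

w0: successors {w1, w3, w5}; Diamond Box q there: w1:F, w3:T, w5:F. ✗
w1: successors {w2}; Diamond Box q there: w2:F. ✗
w2: successors {w1}; Diamond Box q there: w1:F. ✗
w3: successors {w4}; Diamond Box q there: w4:F. ✗
w4: no successors, so Box Diamond Box q holds vacuously. ✓
w5: no successors, so Box Diamond Box q holds vacuously. ✓
Satisfying worlds: {w4, w5}.
So Box Diamond Box q fails at the other 4 worlds.

4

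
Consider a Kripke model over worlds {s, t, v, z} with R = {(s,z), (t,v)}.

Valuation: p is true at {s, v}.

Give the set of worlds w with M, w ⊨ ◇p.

s: successors {z}; p there: z:F. ✗
t: successors {v}; p there: v:T. ✓
v: no successors, so ◇p fails. ✗
z: no successors, so ◇p fails. ✗

{t}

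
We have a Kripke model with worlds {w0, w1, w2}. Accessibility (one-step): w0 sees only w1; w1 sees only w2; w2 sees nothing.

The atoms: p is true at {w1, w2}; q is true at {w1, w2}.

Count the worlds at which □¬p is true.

1

w0: successors {w1}; ¬p there: w1:F. ✗
w1: successors {w2}; ¬p there: w2:F. ✗
w2: no successors, so □¬p holds vacuously. ✓
Satisfying worlds: {w2}.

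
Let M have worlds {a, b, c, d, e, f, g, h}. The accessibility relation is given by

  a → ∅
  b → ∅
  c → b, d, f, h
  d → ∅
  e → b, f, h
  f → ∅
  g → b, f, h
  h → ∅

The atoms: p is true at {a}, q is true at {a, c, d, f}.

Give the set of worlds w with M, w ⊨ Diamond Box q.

{c, e, g}

a: no successors, so Diamond Box q fails. ✗
b: no successors, so Diamond Box q fails. ✗
c: successors {b, d, f, h}; Box q there: b:T, d:T, f:T, h:T. ✓
d: no successors, so Diamond Box q fails. ✗
e: successors {b, f, h}; Box q there: b:T, f:T, h:T. ✓
f: no successors, so Diamond Box q fails. ✗
g: successors {b, f, h}; Box q there: b:T, f:T, h:T. ✓
h: no successors, so Diamond Box q fails. ✗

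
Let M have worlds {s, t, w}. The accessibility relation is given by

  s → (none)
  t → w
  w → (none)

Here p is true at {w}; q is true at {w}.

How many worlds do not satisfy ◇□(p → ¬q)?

2

s: no successors, so ◇□(p → ¬q) fails. ✗
t: successors {w}; □(p → ¬q) there: w:T. ✓
w: no successors, so ◇□(p → ¬q) fails. ✗
Satisfying worlds: {t}.
So ◇□(p → ¬q) fails at the other 2 worlds.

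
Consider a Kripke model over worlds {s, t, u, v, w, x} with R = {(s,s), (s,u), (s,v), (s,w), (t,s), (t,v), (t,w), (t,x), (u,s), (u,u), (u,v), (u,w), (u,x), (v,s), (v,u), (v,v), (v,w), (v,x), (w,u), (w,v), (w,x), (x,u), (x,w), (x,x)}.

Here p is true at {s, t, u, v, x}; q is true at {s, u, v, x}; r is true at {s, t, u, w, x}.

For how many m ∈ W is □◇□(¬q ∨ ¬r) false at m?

s: successors {s, u, v, w}; ◇□(¬q ∨ ¬r) there: s:F, u:F, v:F, w:F. ✗
t: successors {s, v, w, x}; ◇□(¬q ∨ ¬r) there: s:F, v:F, w:F, x:F. ✗
u: successors {s, u, v, w, x}; ◇□(¬q ∨ ¬r) there: s:F, u:F, v:F, w:F, x:F. ✗
v: successors {s, u, v, w, x}; ◇□(¬q ∨ ¬r) there: s:F, u:F, v:F, w:F, x:F. ✗
w: successors {u, v, x}; ◇□(¬q ∨ ¬r) there: u:F, v:F, x:F. ✗
x: successors {u, w, x}; ◇□(¬q ∨ ¬r) there: u:F, w:F, x:F. ✗
Satisfying worlds: ∅.
So □◇□(¬q ∨ ¬r) fails at the other 6 worlds.

6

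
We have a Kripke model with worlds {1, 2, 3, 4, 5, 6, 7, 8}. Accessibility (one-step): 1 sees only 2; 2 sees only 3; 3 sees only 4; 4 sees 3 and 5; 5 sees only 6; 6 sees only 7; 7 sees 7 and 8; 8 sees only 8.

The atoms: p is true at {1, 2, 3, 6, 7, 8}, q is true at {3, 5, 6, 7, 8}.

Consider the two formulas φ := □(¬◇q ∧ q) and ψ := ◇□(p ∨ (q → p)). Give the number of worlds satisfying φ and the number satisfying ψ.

1 and 7

For □(¬◇q ∧ q):
1: successors {2}; ¬◇q ∧ q there: 2:F. ✗
2: successors {3}; ¬◇q ∧ q there: 3:T. ✓
3: successors {4}; ¬◇q ∧ q there: 4:F. ✗
4: successors {3, 5}; ¬◇q ∧ q there: 3:T, 5:F. ✗
5: successors {6}; ¬◇q ∧ q there: 6:F. ✗
6: successors {7}; ¬◇q ∧ q there: 7:F. ✗
7: successors {7, 8}; ¬◇q ∧ q there: 7:F, 8:F. ✗
8: successors {8}; ¬◇q ∧ q there: 8:F. ✗
— 1 world.
For ◇□(p ∨ (q → p)):
1: successors {2}; □(p ∨ (q → p)) there: 2:T. ✓
2: successors {3}; □(p ∨ (q → p)) there: 3:T. ✓
3: successors {4}; □(p ∨ (q → p)) there: 4:F. ✗
4: successors {3, 5}; □(p ∨ (q → p)) there: 3:T, 5:T. ✓
5: successors {6}; □(p ∨ (q → p)) there: 6:T. ✓
6: successors {7}; □(p ∨ (q → p)) there: 7:T. ✓
7: successors {7, 8}; □(p ∨ (q → p)) there: 7:T, 8:T. ✓
8: successors {8}; □(p ∨ (q → p)) there: 8:T. ✓
— 7 worlds.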